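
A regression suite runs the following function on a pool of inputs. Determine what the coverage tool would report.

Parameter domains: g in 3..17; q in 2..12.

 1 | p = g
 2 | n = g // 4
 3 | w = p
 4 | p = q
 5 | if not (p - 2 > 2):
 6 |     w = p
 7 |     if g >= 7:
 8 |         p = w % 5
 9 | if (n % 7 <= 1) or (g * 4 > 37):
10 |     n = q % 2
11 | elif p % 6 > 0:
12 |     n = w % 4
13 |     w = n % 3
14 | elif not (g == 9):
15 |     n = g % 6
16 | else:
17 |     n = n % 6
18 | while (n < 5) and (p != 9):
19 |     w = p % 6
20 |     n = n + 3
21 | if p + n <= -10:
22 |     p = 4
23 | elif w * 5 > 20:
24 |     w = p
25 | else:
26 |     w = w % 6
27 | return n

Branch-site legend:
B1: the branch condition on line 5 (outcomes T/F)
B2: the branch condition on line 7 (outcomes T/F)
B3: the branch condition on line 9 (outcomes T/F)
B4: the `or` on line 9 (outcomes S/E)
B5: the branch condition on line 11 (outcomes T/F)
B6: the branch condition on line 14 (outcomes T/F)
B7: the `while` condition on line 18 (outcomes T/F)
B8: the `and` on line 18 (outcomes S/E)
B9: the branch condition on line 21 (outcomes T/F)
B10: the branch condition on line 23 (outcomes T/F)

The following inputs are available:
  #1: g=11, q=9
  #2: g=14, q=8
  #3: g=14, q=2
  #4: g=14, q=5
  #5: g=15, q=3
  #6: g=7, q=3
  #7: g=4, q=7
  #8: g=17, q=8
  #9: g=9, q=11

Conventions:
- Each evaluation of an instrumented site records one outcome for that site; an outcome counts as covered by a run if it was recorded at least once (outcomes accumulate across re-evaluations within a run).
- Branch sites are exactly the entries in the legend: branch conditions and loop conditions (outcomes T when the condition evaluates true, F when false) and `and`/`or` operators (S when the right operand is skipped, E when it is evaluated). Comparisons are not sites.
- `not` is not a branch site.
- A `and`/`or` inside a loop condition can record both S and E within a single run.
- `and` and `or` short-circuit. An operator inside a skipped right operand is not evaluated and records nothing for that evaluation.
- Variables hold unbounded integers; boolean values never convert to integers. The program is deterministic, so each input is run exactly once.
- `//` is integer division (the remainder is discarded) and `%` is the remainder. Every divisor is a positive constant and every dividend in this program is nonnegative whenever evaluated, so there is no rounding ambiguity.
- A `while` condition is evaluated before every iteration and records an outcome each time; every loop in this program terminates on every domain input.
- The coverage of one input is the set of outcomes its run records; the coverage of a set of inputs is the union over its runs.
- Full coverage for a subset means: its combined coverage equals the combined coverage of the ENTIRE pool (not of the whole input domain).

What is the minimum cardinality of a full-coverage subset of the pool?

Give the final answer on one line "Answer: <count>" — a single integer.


input #1 (g=11, q=9): events B1->F, B4->E, B3->T, B8->E, B7->F, B9->F, B10->T; covers B1=F, B3=T, B4=E, B7=F, B8=E, B9=F, B10=T
input #2 (g=14, q=8): events B1->F, B4->E, B3->T, B8->E, B7->T, B8->E, B7->T, B8->S, B7->F, B9->F, B10->F; covers B1=F, B3=T, B4=E, B7=T, B7=F, B8=S, B8=E, B9=F, B10=F
input #3 (g=14, q=2): events B1->T, B2->T, B4->E, B3->T, B8->E, B7->T, B8->E, B7->T, B8->S, B7->F, B9->F, B10->F; covers B1=T, B2=T, B3=T, B4=E, B7=T, B7=F, B8=S, B8=E, B9=F, B10=F
input #4 (g=14, q=5): events B1->F, B4->E, B3->T, B8->E, B7->T, B8->E, B7->T, B8->S, B7->F, B9->F, B10->T; covers B1=F, B3=T, B4=E, B7=T, B7=F, B8=S, B8=E, B9=F, B10=T
input #5 (g=15, q=3): events B1->T, B2->T, B4->E, B3->T, B8->E, B7->T, B8->E, B7->T, B8->S, B7->F, B9->F, B10->F; covers B1=T, B2=T, B3=T, B4=E, B7=T, B7=F, B8=S, B8=E, B9=F, B10=F
input #6 (g=7, q=3): events B1->T, B2->T, B4->S, B3->T, B8->E, B7->T, B8->E, B7->T, B8->S, B7->F, B9->F, B10->F; covers B1=T, B2=T, B3=T, B4=S, B7=T, B7=F, B8=S, B8=E, B9=F, B10=F
input #7 (g=4, q=7): events B1->F, B4->S, B3->T, B8->E, B7->T, B8->E, B7->T, B8->S, B7->F, B9->F, B10->F; covers B1=F, B3=T, B4=S, B7=T, B7=F, B8=S, B8=E, B9=F, B10=F
input #8 (g=17, q=8): events B1->F, B4->E, B3->T, B8->E, B7->T, B8->E, B7->T, B8->S, B7->F, B9->F, B10->F; covers B1=F, B3=T, B4=E, B7=T, B7=F, B8=S, B8=E, B9=F, B10=F
input #9 (g=9, q=11): events B1->F, B4->E, B3->F, B5->T, B8->E, B7->T, B8->E, B7->T, B8->S, B7->F, B9->F, B10->T; covers B1=F, B3=F, B4=E, B5=T, B7=T, B7=F, B8=S, B8=E, B9=F, B10=T
together the pool reaches 15 outcomes: B1=T, B1=F, B2=T, B3=T, B3=F, B4=S, B4=E, B5=T, B7=T, B7=F, B8=S, B8=E, B9=F, B10=T, B10=F
size 1 is not enough: best union over all size-1 subsets is 10/15
the canonical winner is {6, 9}: size 2, full 15-outcome coverage, earliest index list among size-2 covers
Answer: 2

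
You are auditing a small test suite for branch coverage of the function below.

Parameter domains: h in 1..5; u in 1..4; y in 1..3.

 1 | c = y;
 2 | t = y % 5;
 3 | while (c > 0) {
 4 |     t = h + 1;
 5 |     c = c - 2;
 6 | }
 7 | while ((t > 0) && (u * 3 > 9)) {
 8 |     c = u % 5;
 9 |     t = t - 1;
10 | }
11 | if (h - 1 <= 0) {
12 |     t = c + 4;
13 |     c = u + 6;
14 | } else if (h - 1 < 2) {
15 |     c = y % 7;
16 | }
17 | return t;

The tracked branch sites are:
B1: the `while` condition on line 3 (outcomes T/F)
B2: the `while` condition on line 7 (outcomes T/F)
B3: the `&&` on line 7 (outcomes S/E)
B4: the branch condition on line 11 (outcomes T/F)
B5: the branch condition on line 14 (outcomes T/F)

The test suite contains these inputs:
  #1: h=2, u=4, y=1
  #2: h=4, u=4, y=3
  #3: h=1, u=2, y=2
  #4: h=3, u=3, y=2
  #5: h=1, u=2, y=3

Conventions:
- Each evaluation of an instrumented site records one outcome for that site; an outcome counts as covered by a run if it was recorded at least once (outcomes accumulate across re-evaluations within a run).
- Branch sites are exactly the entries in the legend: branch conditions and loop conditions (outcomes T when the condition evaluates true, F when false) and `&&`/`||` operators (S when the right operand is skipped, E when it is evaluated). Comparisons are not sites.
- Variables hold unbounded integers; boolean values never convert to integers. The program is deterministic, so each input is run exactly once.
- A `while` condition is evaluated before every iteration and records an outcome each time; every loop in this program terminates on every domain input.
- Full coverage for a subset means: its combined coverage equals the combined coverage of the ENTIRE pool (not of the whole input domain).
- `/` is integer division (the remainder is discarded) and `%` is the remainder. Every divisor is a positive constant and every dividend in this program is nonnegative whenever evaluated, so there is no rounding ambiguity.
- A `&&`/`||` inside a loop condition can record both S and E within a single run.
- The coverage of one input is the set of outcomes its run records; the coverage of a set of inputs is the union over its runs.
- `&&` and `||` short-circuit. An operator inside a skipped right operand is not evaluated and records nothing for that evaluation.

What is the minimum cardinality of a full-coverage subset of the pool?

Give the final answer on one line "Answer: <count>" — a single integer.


input #1, h=2, u=4, y=1: events B1->T, B1->F, B3->E, B2->T, B3->E, B2->T, B3->E, B2->T, B3->S, B2->F, B4->F, B5->T; outcomes B1=T, B1=F, B2=T, B2=F, B3=S, B3=E, B4=F, B5=T
input #2, h=4, u=4, y=3: events B1->T, B1->T, B1->F, B3->E, B2->T, B3->E, B2->T, B3->E, B2->T, B3->E, B2->T, B3->E, B2->T, B3->S, ...; outcomes B1=T, B1=F, B2=T, B2=F, B3=S, B3=E, B4=F, B5=F
input #3, h=1, u=2, y=2: events B1->T, B1->F, B3->E, B2->F, B4->T; outcomes B1=T, B1=F, B2=F, B3=E, B4=T
input #4, h=3, u=3, y=2: events B1->T, B1->F, B3->E, B2->F, B4->F, B5->F; outcomes B1=T, B1=F, B2=F, B3=E, B4=F, B5=F
input #5, h=1, u=2, y=3: events B1->T, B1->T, B1->F, B3->E, B2->F, B4->T; outcomes B1=T, B1=F, B2=F, B3=E, B4=T
pool-wide coverage (10 outcomes): B1=T, B1=F, B2=T, B2=F, B3=S, B3=E, B4=T, B4=F, B5=T, B5=F
checked all size-1 subsets: none covers 10 outcomes (max 8/10)
checked all size-2 subsets: none covers 10 outcomes (max 9/10)
the canonical winner is {1, 2, 3}: size 3, full 10-outcome coverage, earliest index list among size-3 covers
Answer: 3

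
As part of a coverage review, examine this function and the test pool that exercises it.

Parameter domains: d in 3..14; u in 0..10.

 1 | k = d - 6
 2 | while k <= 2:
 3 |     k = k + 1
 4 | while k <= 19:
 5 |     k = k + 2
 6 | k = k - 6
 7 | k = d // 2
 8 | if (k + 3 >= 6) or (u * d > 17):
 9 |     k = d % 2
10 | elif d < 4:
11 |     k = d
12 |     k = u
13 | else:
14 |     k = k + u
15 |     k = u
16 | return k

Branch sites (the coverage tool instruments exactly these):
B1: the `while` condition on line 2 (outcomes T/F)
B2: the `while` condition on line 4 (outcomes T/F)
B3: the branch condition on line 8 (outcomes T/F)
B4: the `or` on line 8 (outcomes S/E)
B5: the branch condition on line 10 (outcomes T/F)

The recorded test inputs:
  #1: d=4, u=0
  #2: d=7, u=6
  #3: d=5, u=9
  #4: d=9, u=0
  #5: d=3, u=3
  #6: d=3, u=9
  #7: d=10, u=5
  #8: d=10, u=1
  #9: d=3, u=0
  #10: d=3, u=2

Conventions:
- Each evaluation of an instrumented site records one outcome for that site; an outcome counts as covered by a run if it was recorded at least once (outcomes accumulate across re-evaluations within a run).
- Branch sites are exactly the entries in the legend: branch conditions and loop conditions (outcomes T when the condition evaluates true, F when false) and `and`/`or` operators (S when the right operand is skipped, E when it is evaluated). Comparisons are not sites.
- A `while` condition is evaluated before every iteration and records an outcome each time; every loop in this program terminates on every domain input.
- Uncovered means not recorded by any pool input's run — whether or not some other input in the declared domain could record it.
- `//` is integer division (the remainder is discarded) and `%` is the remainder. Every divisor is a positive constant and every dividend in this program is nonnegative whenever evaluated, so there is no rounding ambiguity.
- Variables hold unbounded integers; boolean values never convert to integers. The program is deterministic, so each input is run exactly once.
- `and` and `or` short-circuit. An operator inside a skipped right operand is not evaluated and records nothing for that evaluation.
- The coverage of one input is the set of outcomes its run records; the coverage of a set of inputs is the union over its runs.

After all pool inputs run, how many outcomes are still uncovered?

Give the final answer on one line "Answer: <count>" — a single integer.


input #1, d=4, u=0: events B1->T, B1->T, B1->T, B1->T, B1->T, B1->F, B2->T, B2->T, B2->T, B2->T, B2->T, B2->T, B2->T, B2->T, ...; outcomes B1=T, B1=F, B2=T, B2=F, B3=F, B4=E, B5=F
input #2, d=7, u=6: events B1->T, B1->T, B1->F, B2->T, B2->T, B2->T, B2->T, B2->T, B2->T, B2->T, B2->T, B2->T, B2->F, B4->S, ...; outcomes B1=T, B1=F, B2=T, B2=F, B3=T, B4=S
input #3, d=5, u=9: events B1->T, B1->T, B1->T, B1->T, B1->F, B2->T, B2->T, B2->T, B2->T, B2->T, B2->T, B2->T, B2->T, B2->T, ...; outcomes B1=T, B1=F, B2=T, B2=F, B3=T, B4=E
input #4, d=9, u=0: events B1->F, B2->T, B2->T, B2->T, B2->T, B2->T, B2->T, B2->T, B2->T, B2->T, B2->F, B4->S, B3->T; outcomes B1=F, B2=T, B2=F, B3=T, B4=S
input #5, d=3, u=3: events B1->T, B1->T, B1->T, B1->T, B1->T, B1->T, B1->F, B2->T, B2->T, B2->T, B2->T, B2->T, B2->T, B2->T, ...; outcomes B1=T, B1=F, B2=T, B2=F, B3=F, B4=E, B5=T
input #6, d=3, u=9: events B1->T, B1->T, B1->T, B1->T, B1->T, B1->T, B1->F, B2->T, B2->T, B2->T, B2->T, B2->T, B2->T, B2->T, ...; outcomes B1=T, B1=F, B2=T, B2=F, B3=T, B4=E
input #7, d=10, u=5: events B1->F, B2->T, B2->T, B2->T, B2->T, B2->T, B2->T, B2->T, B2->T, B2->F, B4->S, B3->T; outcomes B1=F, B2=T, B2=F, B3=T, B4=S
input #8, d=10, u=1: events B1->F, B2->T, B2->T, B2->T, B2->T, B2->T, B2->T, B2->T, B2->T, B2->F, B4->S, B3->T; outcomes B1=F, B2=T, B2=F, B3=T, B4=S
input #9, d=3, u=0: events B1->T, B1->T, B1->T, B1->T, B1->T, B1->T, B1->F, B2->T, B2->T, B2->T, B2->T, B2->T, B2->T, B2->T, ...; outcomes B1=T, B1=F, B2=T, B2=F, B3=F, B4=E, B5=T
input #10, d=3, u=2: events B1->T, B1->T, B1->T, B1->T, B1->T, B1->T, B1->F, B2->T, B2->T, B2->T, B2->T, B2->T, B2->T, B2->T, ...; outcomes B1=T, B1=F, B2=T, B2=F, B3=F, B4=E, B5=T
union over the pool: B1=T, B1=F, B2=T, B2=F, B3=T, B3=F, B4=S, B4=E, B5=T, B5=F
uncovered (0 of 10): none
Answer: 0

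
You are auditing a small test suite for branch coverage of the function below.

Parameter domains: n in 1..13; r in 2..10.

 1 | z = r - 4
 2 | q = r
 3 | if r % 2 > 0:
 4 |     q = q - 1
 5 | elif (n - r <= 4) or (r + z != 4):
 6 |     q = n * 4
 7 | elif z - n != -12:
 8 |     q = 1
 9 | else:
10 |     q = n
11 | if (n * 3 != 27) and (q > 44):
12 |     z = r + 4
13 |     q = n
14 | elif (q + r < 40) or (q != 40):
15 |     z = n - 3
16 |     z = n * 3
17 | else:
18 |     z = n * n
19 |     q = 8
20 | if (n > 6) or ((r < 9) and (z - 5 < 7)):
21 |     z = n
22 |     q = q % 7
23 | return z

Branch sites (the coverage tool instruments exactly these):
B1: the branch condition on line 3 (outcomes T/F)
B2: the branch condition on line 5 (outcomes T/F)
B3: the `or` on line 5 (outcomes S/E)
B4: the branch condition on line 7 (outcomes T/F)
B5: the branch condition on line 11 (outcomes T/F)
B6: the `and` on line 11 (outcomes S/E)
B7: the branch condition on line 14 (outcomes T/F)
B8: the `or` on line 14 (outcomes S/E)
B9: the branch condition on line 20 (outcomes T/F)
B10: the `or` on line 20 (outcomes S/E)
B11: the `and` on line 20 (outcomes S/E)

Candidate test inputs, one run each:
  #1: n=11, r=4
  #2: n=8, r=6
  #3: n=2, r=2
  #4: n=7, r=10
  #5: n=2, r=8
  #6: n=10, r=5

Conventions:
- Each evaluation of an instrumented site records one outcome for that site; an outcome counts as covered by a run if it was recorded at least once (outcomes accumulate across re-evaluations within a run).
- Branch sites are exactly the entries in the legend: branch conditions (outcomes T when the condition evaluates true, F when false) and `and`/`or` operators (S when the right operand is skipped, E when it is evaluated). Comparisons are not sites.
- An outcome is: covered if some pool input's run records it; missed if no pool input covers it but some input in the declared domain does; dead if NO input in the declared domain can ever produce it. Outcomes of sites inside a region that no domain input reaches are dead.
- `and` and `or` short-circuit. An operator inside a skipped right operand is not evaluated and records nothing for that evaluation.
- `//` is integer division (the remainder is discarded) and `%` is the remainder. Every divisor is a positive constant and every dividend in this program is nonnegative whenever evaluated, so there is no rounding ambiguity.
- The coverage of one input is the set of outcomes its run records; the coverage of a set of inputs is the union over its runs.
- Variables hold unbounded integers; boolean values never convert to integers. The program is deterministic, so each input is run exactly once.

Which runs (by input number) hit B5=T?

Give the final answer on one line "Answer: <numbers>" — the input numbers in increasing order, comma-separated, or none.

input #1 (n=11, r=4): does not record B5=T
input #2 (n=8, r=6): does not record B5=T
input #3 (n=2, r=2): does not record B5=T
input #4 (n=7, r=10): does not record B5=T
input #5 (n=2, r=8): does not record B5=T
input #6 (n=10, r=5): does not record B5=T

Answer: none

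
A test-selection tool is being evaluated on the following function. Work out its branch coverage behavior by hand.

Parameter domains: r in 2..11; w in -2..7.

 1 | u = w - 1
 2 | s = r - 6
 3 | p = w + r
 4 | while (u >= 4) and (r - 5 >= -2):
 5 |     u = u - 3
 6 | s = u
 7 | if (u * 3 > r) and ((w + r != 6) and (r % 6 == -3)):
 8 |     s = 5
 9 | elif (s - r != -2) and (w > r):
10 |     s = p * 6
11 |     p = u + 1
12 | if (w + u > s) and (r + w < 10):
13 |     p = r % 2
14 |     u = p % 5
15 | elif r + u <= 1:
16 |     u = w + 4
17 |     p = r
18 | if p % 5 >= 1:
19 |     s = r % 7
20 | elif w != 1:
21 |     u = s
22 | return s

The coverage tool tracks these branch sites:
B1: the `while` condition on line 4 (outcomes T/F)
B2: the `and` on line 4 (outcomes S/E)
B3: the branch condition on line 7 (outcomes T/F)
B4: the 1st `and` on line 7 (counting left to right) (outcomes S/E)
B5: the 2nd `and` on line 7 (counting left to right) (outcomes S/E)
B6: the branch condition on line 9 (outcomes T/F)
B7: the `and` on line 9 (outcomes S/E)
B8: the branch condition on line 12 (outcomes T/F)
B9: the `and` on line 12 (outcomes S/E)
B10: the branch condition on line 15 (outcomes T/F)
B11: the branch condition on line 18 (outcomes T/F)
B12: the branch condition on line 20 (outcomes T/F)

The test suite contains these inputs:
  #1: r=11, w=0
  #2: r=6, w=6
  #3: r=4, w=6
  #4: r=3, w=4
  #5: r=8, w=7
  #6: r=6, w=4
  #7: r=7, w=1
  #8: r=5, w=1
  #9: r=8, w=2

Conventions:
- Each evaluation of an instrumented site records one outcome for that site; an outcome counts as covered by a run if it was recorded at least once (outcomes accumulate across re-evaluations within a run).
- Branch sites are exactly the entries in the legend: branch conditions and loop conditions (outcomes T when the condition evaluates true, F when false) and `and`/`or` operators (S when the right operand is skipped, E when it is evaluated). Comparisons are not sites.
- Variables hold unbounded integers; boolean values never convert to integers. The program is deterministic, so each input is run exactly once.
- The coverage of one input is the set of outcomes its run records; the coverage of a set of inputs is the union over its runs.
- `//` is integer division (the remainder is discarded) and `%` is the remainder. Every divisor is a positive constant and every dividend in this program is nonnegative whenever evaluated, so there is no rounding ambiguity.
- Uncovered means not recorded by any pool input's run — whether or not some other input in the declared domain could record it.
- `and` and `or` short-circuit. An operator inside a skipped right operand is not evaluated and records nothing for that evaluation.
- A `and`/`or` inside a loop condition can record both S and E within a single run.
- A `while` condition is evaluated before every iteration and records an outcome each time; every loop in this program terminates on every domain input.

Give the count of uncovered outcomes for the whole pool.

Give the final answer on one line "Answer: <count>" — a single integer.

input #1, r=11, w=0: outcomes B1=F, B2=S, B3=F, B4=S, B6=F, B7=E, B8=F, B9=S, B10=F, B11=T
input #2, r=6, w=6: outcomes B1=T, B1=F, B2=S, B2=E, B3=F, B4=S, B6=F, B7=E, B8=F, B9=E, B10=F, B11=T
input #3, r=4, w=6: outcomes B1=T, B1=F, B2=S, B2=E, B3=F, B4=E, B5=E, B6=F, B7=S, B8=F, B9=E, B10=F, B11=F, B12=T
input #4, r=3, w=4: outcomes B1=F, B2=S, B3=F, B4=E, B5=E, B6=T, B7=E, B8=F, B9=S, B10=F, B11=T
input #5, r=8, w=7: outcomes B1=T, B1=F, B2=S, B2=E, B3=F, B4=E, B5=E, B6=F, B7=E, B8=F, B9=E, B10=F, B11=F, B12=T
input #6, r=6, w=4: outcomes B1=F, B2=S, B3=F, B4=E, B5=E, B6=F, B7=E, B8=F, B9=E, B10=F, B11=F, B12=T
input #7, r=7, w=1: outcomes B1=F, B2=S, B3=F, B4=S, B6=F, B7=E, B8=T, B9=E, B11=T
input #8, r=5, w=1: outcomes B1=F, B2=S, B3=F, B4=S, B6=F, B7=E, B8=T, B9=E, B11=T
input #9, r=8, w=2: outcomes B1=F, B2=S, B3=F, B4=S, B6=F, B7=E, B8=F, B9=E, B10=F, B11=F, B12=T
union over the pool: B1=T, B1=F, B2=S, B2=E, B3=F, B4=S, B4=E, B5=E, B6=T, B6=F, B7=S, B7=E, B8=T, B8=F, B9=S, B9=E, B10=F, B11=T, B11=F, B12=T
uncovered (4 of 24): B3=T, B5=S, B10=T, B12=F

Answer: 4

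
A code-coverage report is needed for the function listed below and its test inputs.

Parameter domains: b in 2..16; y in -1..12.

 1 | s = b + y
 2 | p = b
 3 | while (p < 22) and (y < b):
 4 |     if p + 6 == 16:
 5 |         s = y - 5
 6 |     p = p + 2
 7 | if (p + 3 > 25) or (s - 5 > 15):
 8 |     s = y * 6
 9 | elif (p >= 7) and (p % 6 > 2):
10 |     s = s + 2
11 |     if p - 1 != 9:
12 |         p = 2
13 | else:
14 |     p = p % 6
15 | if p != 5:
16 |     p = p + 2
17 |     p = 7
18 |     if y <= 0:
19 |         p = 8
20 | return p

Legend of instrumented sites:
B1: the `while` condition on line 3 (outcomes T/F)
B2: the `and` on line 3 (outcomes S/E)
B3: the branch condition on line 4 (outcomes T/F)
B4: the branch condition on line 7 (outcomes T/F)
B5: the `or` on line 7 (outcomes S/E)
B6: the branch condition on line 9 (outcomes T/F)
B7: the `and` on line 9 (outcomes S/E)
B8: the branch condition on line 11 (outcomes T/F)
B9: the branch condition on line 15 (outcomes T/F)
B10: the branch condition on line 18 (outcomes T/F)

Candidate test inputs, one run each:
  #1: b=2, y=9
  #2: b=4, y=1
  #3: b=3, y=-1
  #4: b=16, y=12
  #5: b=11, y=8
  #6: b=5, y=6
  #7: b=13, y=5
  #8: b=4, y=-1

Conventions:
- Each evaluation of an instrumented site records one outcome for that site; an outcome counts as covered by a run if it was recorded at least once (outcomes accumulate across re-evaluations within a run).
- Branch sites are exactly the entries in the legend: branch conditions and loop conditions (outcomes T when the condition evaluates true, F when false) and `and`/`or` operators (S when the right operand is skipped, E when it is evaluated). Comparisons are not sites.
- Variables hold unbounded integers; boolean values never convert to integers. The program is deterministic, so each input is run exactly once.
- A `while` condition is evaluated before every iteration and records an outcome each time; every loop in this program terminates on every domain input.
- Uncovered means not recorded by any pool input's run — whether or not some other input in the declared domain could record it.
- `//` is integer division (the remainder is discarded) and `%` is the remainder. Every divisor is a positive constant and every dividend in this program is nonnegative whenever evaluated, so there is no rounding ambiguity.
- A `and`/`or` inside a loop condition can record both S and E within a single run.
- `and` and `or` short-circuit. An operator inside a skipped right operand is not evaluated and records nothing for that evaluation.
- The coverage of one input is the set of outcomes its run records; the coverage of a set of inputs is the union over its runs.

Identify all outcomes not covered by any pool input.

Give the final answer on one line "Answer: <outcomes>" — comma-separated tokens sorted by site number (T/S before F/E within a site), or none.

input #1 (b=2, y=9): covers B1=F, B2=E, B4=F, B5=E, B6=F, B7=S, B9=T, B10=F
input #2 (b=4, y=1): covers B1=T, B1=F, B2=S, B2=E, B3=T, B3=F, B4=F, B5=E, B6=T, B7=E, B8=T, B9=T, B10=F
input #3 (b=3, y=-1): covers B1=T, B1=F, B2=S, B2=E, B3=F, B4=T, B5=S, B9=T, B10=T
input #4 (b=16, y=12): covers B1=T, B1=F, B2=S, B2=E, B3=F, B4=T, B5=E, B9=T, B10=F
input #5 (b=11, y=8): covers B1=T, B1=F, B2=S, B2=E, B3=F, B4=T, B5=S, B9=T, B10=F
input #6 (b=5, y=6): covers B1=F, B2=E, B4=F, B5=E, B6=F, B7=S, B9=F
input #7 (b=13, y=5): covers B1=T, B1=F, B2=S, B2=E, B3=F, B4=T, B5=S, B9=T, B10=F
input #8 (b=4, y=-1): covers B1=T, B1=F, B2=S, B2=E, B3=T, B3=F, B4=F, B5=E, B6=T, B7=E, B8=T, B9=T, B10=T
union over the pool: B1=T, B1=F, B2=S, B2=E, B3=T, B3=F, B4=T, B4=F, B5=S, B5=E, B6=T, B6=F, B7=S, B7=E, B8=T, B9=T, B9=F, B10=T, B10=F
uncovered (1 of 20): B8=F

Answer: B8=F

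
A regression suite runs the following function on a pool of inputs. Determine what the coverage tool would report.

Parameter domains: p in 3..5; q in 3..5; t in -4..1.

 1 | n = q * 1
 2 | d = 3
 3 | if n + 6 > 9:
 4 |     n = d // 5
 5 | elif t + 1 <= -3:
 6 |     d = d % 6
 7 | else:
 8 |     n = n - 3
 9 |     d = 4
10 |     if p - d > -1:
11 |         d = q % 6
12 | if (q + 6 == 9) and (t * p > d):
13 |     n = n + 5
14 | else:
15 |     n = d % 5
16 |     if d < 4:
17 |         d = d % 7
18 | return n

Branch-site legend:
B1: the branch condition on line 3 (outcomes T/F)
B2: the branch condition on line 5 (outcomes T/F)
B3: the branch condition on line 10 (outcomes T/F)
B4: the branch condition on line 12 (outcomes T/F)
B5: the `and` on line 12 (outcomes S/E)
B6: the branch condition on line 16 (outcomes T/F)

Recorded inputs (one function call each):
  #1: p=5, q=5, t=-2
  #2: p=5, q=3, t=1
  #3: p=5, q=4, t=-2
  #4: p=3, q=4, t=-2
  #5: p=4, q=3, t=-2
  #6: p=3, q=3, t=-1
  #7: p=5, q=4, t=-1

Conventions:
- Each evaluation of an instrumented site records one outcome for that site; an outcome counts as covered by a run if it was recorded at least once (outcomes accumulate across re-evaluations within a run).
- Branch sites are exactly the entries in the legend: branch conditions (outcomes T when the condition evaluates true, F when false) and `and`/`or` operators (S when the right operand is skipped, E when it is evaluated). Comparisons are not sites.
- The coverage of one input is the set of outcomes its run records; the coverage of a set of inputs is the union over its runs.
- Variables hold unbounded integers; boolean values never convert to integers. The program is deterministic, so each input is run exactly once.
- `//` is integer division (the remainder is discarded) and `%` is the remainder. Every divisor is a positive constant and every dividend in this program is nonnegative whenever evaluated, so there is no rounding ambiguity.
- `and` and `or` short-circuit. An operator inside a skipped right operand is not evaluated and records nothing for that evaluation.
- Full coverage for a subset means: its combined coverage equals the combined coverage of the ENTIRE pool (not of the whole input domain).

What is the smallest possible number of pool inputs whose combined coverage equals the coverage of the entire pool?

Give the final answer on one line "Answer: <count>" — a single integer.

run #1 (p=5, q=5, t=-2) runs B1->T, B5->S, B4->F, B6->T; records B1=T, B4=F, B5=S, B6=T
run #2 (p=5, q=3, t=1) runs B1->F, B2->F, B3->T, B5->E, B4->T; records B1=F, B2=F, B3=T, B4=T, B5=E
run #3 (p=5, q=4, t=-2) runs B1->T, B5->S, B4->F, B6->T; records B1=T, B4=F, B5=S, B6=T
run #4 (p=3, q=4, t=-2) runs B1->T, B5->S, B4->F, B6->T; records B1=T, B4=F, B5=S, B6=T
run #5 (p=4, q=3, t=-2) runs B1->F, B2->F, B3->T, B5->E, B4->F, B6->T; records B1=F, B2=F, B3=T, B4=F, B5=E, B6=T
run #6 (p=3, q=3, t=-1) runs B1->F, B2->F, B3->F, B5->E, B4->F, B6->F; records B1=F, B2=F, B3=F, B4=F, B5=E, B6=F
run #7 (p=5, q=4, t=-1) runs B1->T, B5->S, B4->F, B6->T; records B1=T, B4=F, B5=S, B6=T
together the pool reaches 11 outcomes: B1=T, B1=F, B2=F, B3=T, B3=F, B4=T, B4=F, B5=S, B5=E, B6=T, B6=F
every size-1 subset falls short of the 11 outcomes (best: 6/11)
every size-2 subset falls short of the 11 outcomes (best: 9/11)
size 3: inputs {1, 2, 6} cover all 11 outcomes, and no lexicographically smaller subset of this size does

Answer: 3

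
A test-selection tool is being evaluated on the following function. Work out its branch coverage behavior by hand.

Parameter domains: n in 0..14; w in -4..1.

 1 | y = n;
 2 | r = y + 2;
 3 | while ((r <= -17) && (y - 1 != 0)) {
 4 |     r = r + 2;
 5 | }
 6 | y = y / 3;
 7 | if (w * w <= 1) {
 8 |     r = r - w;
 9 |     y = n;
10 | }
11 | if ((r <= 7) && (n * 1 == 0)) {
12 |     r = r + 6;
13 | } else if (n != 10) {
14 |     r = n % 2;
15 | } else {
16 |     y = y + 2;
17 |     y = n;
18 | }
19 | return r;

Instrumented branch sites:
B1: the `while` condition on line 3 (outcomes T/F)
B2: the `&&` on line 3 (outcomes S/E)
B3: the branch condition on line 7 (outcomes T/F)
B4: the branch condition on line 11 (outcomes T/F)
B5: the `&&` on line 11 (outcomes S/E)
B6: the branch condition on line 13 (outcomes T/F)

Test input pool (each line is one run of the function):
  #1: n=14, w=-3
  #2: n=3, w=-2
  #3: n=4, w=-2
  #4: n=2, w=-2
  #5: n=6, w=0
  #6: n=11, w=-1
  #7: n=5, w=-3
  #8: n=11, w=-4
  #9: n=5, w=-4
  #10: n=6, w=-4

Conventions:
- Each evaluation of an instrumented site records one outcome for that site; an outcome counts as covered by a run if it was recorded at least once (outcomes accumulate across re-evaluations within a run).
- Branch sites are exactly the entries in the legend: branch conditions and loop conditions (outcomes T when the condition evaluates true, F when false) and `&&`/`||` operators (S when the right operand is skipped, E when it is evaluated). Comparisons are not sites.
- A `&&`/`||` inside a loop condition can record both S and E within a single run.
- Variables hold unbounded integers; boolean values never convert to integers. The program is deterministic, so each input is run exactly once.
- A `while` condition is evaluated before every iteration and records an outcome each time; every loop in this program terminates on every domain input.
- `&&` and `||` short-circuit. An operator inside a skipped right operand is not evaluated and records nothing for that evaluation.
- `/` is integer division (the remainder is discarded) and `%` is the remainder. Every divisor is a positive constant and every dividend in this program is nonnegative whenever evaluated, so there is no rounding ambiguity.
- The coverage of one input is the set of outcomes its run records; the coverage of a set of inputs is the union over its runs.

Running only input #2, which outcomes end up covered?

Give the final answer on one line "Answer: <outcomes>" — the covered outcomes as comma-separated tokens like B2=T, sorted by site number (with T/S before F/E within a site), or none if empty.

Event log for input #2 (n=3, w=-2):
  B2->S, B1->F, B3->F, B5->E, B4->F, B6->T
as a set, this run covers: B1=F, B2=S, B3=F, B4=F, B5=E, B6=T

Answer: B1=F, B2=S, B3=F, B4=F, B5=E, B6=T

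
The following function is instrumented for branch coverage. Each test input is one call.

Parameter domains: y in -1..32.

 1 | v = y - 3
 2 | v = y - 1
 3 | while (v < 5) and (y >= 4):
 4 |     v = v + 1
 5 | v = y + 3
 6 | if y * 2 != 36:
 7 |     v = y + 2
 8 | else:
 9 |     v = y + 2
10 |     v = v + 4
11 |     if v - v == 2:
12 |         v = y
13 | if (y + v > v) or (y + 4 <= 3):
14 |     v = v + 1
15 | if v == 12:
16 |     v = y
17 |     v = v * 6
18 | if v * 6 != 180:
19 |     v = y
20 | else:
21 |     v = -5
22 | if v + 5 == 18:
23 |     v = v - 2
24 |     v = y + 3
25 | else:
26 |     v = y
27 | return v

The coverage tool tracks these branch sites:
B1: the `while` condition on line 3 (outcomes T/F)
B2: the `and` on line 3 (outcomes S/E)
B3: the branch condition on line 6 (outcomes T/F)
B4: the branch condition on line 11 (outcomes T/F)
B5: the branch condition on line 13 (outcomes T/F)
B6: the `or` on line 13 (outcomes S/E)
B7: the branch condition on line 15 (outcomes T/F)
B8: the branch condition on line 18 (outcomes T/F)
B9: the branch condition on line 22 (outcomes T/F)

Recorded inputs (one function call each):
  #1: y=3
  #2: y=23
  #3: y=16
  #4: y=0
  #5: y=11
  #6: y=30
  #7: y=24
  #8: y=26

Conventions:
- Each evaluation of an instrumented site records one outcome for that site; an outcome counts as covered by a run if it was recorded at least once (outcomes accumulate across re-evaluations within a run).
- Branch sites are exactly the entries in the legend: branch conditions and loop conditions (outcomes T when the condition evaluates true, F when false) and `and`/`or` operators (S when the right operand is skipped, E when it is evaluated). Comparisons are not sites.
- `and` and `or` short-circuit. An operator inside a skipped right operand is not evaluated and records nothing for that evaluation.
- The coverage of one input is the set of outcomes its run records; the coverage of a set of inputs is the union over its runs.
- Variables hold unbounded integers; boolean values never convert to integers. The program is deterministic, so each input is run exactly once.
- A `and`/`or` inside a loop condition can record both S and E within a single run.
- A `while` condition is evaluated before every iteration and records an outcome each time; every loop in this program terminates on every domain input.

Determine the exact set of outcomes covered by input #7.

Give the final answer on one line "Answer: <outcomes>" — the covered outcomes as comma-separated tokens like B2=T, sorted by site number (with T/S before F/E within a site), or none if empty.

Simulating input #7 (y=24) step by step:
  B2->S, B1->F, B3->T, B6->S, B5->T, B7->F, B8->T, B9->F
deduplicating events, the covered set is: B1=F, B2=S, B3=T, B5=T, B6=S, B7=F, B8=T, B9=F

Answer: B1=F, B2=S, B3=T, B5=T, B6=S, B7=F, B8=T, B9=F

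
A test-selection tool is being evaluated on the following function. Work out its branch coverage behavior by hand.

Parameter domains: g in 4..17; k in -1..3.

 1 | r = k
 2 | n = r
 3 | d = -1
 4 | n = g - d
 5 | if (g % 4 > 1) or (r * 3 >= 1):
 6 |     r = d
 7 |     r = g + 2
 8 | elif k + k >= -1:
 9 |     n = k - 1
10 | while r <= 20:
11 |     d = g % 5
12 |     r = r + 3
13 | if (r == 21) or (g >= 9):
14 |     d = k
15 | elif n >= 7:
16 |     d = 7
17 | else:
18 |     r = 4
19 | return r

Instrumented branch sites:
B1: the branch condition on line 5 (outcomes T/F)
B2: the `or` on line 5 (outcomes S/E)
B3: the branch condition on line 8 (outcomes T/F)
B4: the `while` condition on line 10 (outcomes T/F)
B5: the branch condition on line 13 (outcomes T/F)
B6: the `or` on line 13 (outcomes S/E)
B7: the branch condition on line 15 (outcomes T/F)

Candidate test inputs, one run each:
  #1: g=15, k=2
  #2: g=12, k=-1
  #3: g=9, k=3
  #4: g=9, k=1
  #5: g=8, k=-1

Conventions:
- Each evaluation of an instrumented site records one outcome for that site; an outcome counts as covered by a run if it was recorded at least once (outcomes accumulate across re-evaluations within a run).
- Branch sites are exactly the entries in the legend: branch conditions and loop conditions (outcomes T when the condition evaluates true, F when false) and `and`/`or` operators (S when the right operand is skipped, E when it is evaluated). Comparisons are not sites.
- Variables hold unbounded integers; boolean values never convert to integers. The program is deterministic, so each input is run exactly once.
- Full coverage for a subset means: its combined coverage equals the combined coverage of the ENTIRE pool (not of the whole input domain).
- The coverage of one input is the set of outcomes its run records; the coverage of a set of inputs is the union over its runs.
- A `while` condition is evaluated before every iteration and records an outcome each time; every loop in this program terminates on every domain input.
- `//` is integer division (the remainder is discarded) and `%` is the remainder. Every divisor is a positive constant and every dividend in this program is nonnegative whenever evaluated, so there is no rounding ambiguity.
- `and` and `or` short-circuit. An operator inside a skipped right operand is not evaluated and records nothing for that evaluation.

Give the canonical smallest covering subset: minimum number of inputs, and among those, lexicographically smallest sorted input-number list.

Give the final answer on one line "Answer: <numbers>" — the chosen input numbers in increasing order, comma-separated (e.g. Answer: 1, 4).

input #1 (g=15, k=2): covers B1=T, B2=S, B4=T, B4=F, B5=T, B6=E
input #2 (g=12, k=-1): covers B1=F, B2=E, B3=F, B4=T, B4=F, B5=T, B6=E
input #3 (g=9, k=3): covers B1=T, B2=E, B4=T, B4=F, B5=T, B6=E
input #4 (g=9, k=1): covers B1=T, B2=E, B4=T, B4=F, B5=T, B6=E
input #5 (g=8, k=-1): covers B1=F, B2=E, B3=F, B4=T, B4=F, B5=F, B6=E, B7=T
union over all inputs: B1=T, B1=F, B2=S, B2=E, B3=F, B4=T, B4=F, B5=T, B5=F, B6=E, B7=T (11 outcomes)
every size-1 subset falls short of the 11 outcomes (best: 8/11)
inputs {1, 5} (size 2) cover everything; no size-2 subset with a lexicographically smaller index list covers all 11

Answer: 1, 5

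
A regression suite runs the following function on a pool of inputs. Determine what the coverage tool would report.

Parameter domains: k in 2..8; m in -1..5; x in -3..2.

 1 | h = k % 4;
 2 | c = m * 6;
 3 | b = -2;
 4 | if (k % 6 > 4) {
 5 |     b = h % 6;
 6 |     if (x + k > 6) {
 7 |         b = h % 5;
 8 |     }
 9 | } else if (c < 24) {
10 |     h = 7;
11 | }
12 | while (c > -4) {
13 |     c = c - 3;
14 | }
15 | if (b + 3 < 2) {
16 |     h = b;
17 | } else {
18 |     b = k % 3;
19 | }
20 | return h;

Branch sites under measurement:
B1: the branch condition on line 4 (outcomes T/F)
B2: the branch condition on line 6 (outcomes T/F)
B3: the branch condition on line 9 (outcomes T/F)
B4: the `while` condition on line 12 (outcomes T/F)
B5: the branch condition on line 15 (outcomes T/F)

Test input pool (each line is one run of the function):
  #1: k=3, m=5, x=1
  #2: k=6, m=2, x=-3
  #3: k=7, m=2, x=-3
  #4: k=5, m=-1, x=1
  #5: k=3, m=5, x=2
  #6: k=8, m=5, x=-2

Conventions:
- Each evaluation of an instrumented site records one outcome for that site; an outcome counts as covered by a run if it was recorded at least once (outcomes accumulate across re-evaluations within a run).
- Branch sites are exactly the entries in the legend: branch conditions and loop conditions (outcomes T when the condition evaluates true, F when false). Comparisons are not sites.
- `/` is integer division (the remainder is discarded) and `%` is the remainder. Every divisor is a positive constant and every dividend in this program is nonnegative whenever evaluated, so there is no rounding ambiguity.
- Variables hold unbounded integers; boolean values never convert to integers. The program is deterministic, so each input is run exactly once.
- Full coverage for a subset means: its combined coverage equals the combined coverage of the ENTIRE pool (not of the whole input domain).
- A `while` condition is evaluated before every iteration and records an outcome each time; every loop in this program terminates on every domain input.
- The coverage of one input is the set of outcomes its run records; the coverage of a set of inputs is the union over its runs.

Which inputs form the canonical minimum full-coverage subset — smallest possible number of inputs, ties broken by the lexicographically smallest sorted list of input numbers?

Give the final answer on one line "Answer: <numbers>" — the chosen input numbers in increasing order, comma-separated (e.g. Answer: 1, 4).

input #1 (k=3, m=5, x=1): events B1->F, B3->F, B4->T, B4->T, B4->T, B4->T, B4->T, B4->T, B4->T, B4->T, B4->T, B4->T, B4->T, B4->T, ...; covers B1=F, B3=F, B4=T, B4=F, B5=T
input #2 (k=6, m=2, x=-3): events B1->F, B3->T, B4->T, B4->T, B4->T, B4->T, B4->T, B4->T, B4->F, B5->T; covers B1=F, B3=T, B4=T, B4=F, B5=T
input #3 (k=7, m=2, x=-3): events B1->F, B3->T, B4->T, B4->T, B4->T, B4->T, B4->T, B4->T, B4->F, B5->T; covers B1=F, B3=T, B4=T, B4=F, B5=T
input #4 (k=5, m=-1, x=1): events B1->T, B2->F, B4->F, B5->F; covers B1=T, B2=F, B4=F, B5=F
input #5 (k=3, m=5, x=2): events B1->F, B3->F, B4->T, B4->T, B4->T, B4->T, B4->T, B4->T, B4->T, B4->T, B4->T, B4->T, B4->T, B4->T, ...; covers B1=F, B3=F, B4=T, B4=F, B5=T
input #6 (k=8, m=5, x=-2): events B1->F, B3->F, B4->T, B4->T, B4->T, B4->T, B4->T, B4->T, B4->T, B4->T, B4->T, B4->T, B4->T, B4->T, ...; covers B1=F, B3=F, B4=T, B4=F, B5=T
pool-wide coverage (9 outcomes): B1=T, B1=F, B2=F, B3=T, B3=F, B4=T, B4=F, B5=T, B5=F
checked all size-1 subsets: none covers 9 outcomes (max 5/9)
checked all size-2 subsets: none covers 9 outcomes (max 8/9)
the canonical winner is {1, 2, 4}: size 3, full 9-outcome coverage, earliest index list among size-3 covers

Answer: 1, 2, 4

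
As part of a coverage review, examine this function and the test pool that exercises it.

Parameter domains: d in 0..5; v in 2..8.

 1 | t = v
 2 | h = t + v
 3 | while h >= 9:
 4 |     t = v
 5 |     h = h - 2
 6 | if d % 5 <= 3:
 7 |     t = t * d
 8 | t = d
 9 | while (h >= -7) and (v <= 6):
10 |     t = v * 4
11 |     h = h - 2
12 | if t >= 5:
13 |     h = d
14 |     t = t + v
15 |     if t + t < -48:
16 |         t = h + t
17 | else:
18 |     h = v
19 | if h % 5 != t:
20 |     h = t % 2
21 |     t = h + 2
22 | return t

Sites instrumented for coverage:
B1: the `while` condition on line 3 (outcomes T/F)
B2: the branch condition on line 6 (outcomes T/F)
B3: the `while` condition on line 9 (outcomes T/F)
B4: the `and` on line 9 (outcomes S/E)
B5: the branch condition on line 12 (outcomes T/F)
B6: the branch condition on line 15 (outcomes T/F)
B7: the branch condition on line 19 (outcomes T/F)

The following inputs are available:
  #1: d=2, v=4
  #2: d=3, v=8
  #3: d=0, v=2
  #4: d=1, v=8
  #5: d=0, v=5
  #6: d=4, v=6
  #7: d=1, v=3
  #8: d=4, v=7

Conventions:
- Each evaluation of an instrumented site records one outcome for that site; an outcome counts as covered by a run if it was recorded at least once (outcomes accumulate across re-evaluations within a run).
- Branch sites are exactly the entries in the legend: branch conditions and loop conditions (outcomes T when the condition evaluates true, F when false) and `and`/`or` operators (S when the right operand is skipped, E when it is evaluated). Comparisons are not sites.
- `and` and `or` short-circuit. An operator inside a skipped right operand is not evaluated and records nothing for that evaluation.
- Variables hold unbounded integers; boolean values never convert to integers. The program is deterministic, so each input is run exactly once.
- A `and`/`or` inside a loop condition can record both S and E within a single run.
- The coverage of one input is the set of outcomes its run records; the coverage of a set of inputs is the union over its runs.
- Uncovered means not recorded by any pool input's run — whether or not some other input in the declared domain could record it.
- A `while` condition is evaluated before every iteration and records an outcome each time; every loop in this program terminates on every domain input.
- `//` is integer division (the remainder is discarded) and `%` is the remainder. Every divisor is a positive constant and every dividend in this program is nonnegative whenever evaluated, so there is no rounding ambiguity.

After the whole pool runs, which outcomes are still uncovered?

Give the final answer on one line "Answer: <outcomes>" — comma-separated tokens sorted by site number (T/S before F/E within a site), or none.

run #1 (d=2, v=4) records B1=F, B2=T, B3=T, B3=F, B4=S, B4=E, B5=T, B6=F, B7=T
run #2 (d=3, v=8) records B1=T, B1=F, B2=T, B3=F, B4=E, B5=F, B7=F
run #3 (d=0, v=2) records B1=F, B2=T, B3=T, B3=F, B4=S, B4=E, B5=T, B6=F, B7=T
run #4 (d=1, v=8) records B1=T, B1=F, B2=T, B3=F, B4=E, B5=F, B7=T
run #5 (d=0, v=5) records B1=T, B1=F, B2=T, B3=T, B3=F, B4=S, B4=E, B5=T, B6=F, B7=T
run #6 (d=4, v=6) records B1=T, B1=F, B2=F, B3=T, B3=F, B4=S, B4=E, B5=T, B6=F, B7=T
run #7 (d=1, v=3) records B1=F, B2=T, B3=T, B3=F, B4=S, B4=E, B5=T, B6=F, B7=T
run #8 (d=4, v=7) records B1=T, B1=F, B2=F, B3=F, B4=E, B5=F, B7=T
union over the pool: B1=T, B1=F, B2=T, B2=F, B3=T, B3=F, B4=S, B4=E, B5=T, B5=F, B6=F, B7=T, B7=F
uncovered (1 of 14): B6=T

Answer: B6=T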